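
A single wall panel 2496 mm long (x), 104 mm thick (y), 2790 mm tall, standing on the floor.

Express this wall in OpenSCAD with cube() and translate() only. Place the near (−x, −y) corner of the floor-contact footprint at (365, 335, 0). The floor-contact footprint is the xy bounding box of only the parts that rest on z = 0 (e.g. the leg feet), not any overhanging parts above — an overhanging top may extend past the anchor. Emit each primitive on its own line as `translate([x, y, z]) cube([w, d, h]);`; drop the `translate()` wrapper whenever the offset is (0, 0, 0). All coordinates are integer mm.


translate([365, 335, 0]) cube([2496, 104, 2790]);


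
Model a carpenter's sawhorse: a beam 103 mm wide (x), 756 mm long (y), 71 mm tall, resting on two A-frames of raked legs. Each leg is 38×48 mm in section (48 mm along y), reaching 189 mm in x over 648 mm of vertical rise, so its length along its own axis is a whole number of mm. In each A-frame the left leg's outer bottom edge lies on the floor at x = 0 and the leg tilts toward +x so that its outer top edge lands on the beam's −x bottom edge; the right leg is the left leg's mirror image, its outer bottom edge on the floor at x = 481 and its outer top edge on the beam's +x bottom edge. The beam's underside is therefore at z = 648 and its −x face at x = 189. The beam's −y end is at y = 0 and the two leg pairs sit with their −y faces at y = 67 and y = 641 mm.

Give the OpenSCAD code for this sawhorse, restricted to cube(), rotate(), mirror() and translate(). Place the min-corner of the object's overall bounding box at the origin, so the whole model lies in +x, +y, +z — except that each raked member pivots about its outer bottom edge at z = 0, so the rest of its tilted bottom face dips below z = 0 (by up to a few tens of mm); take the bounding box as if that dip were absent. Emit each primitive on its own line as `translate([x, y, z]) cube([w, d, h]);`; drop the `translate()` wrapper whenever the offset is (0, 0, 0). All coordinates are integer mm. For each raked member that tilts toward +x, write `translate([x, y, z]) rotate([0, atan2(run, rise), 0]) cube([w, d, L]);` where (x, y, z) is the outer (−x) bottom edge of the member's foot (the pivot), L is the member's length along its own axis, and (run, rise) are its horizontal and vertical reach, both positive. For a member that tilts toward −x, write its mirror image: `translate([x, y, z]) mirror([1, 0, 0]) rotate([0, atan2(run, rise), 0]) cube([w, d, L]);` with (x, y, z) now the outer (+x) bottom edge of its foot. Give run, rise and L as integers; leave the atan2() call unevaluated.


translate([189, 0, 648]) cube([103, 756, 71]);
translate([0, 67, 0]) rotate([0, atan2(189, 648), 0]) cube([38, 48, 675]);
translate([481, 67, 0]) mirror([1, 0, 0]) rotate([0, atan2(189, 648), 0]) cube([38, 48, 675]);
translate([0, 641, 0]) rotate([0, atan2(189, 648), 0]) cube([38, 48, 675]);
translate([481, 641, 0]) mirror([1, 0, 0]) rotate([0, atan2(189, 648), 0]) cube([38, 48, 675]);


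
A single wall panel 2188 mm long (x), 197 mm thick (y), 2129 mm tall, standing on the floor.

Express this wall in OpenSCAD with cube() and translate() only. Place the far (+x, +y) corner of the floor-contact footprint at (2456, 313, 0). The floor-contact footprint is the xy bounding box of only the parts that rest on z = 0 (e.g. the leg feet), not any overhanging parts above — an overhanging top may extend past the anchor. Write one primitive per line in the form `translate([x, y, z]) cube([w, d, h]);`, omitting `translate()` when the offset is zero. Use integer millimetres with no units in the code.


translate([268, 116, 0]) cube([2188, 197, 2129]);


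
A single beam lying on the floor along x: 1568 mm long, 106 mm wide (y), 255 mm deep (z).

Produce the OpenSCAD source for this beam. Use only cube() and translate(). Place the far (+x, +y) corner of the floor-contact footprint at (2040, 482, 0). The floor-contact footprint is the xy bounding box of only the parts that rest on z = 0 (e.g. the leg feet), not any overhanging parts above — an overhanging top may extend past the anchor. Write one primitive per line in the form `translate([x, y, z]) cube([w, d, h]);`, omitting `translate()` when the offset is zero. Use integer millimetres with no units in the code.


translate([472, 376, 0]) cube([1568, 106, 255]);


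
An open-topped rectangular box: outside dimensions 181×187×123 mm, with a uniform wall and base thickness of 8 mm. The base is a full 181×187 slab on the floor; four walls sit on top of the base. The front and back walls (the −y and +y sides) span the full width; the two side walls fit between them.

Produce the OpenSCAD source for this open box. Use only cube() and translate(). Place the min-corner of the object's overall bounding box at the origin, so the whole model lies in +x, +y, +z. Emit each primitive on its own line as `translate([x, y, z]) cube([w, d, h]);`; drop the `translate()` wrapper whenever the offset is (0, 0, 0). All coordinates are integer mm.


cube([181, 187, 8]);
translate([0, 0, 8]) cube([181, 8, 115]);
translate([0, 179, 8]) cube([181, 8, 115]);
translate([0, 8, 8]) cube([8, 171, 115]);
translate([173, 8, 8]) cube([8, 171, 115]);


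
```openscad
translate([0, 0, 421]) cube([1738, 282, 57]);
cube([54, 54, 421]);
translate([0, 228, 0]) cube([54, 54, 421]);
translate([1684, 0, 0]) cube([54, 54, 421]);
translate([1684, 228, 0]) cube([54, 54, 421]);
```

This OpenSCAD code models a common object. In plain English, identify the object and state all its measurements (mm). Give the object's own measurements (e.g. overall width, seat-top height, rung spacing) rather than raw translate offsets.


A long wooden bench with a 1738 mm (x) × 282 mm (y) seat, 57 mm thick, its top surface 478 mm above the floor. Four 54 mm square legs at the seat corners, flush with the edges, run from z = 0 to the seat underside.


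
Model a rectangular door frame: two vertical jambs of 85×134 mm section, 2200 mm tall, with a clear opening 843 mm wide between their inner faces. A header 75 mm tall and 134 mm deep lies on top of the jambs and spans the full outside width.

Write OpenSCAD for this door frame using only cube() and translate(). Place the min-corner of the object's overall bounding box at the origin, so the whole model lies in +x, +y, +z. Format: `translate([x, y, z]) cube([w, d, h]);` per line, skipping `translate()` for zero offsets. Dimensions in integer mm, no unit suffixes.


cube([85, 134, 2200]);
translate([928, 0, 0]) cube([85, 134, 2200]);
translate([0, 0, 2200]) cube([1013, 134, 75]);


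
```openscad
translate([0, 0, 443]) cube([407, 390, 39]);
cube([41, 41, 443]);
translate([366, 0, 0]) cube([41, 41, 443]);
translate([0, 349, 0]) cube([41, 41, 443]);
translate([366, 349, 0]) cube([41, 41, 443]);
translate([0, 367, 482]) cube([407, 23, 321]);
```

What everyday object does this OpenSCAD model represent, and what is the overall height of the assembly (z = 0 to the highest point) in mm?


A chair. The overall height is 803 mm.

A slab on four corner posts with a tall panel at the back — a chair. The seat slab sits at z = 443 with thickness 39, and the 321 mm backrest starts at the seat top, so the overall height is 443 + 39 + 321 = 803 mm.


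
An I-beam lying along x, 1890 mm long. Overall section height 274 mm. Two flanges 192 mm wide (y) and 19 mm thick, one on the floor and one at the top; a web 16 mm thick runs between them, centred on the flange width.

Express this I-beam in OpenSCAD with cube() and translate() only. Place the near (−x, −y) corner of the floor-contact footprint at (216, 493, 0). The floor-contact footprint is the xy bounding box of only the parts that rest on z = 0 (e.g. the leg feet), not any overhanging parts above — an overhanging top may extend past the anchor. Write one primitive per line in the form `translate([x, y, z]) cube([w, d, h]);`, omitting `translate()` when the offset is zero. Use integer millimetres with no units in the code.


translate([216, 493, 0]) cube([1890, 192, 19]);
translate([216, 581, 19]) cube([1890, 16, 236]);
translate([216, 493, 255]) cube([1890, 192, 19]);


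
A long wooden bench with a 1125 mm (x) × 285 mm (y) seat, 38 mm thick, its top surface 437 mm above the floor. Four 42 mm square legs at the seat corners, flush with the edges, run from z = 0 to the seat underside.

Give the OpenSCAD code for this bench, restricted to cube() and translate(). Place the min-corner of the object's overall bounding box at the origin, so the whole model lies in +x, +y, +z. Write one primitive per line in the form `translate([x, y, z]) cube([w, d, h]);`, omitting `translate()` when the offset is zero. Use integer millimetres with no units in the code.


translate([0, 0, 399]) cube([1125, 285, 38]);
cube([42, 42, 399]);
translate([0, 243, 0]) cube([42, 42, 399]);
translate([1083, 0, 0]) cube([42, 42, 399]);
translate([1083, 243, 0]) cube([42, 42, 399]);


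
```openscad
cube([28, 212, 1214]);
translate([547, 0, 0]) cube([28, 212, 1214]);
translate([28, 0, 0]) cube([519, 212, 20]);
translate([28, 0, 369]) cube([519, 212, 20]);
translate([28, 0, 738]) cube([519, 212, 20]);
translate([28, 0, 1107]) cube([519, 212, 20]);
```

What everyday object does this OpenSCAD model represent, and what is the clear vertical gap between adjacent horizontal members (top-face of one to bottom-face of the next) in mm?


A bookshelf. The clear shelf gap is 349 mm.

Two tall side panels with 4 horizontal boards between them — a bookshelf. The first two shelf undersides are at z = 0 and z = 369; with shelf thickness 20, the clear gap is 369 − 0 − 20 = 349 mm.


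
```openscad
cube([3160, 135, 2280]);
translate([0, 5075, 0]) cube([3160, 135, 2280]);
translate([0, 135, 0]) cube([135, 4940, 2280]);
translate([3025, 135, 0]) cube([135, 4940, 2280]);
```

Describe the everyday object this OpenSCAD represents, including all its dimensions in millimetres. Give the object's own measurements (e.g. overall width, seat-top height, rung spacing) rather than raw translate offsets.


The wall frame of a small rectangular building: four walls, each 2280 mm tall and 135 mm thick, enclosing a footprint 3160 mm (x) by 5210 mm (y) outside-to-outside, with no floor or roof. The front and back walls (the −y and +y sides) span the full width; the two side walls fit between them.


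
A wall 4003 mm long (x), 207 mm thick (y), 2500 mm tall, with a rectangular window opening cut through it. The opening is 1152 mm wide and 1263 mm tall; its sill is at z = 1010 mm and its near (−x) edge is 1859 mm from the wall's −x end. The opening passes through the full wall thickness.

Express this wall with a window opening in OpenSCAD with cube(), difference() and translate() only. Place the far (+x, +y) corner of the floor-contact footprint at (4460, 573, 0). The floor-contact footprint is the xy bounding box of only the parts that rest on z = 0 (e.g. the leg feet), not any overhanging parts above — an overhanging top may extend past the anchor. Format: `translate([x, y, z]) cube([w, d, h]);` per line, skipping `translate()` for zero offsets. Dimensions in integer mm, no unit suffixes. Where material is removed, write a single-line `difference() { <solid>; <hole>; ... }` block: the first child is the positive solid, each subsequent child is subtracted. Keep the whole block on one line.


difference() { translate([457, 366, 0]) cube([4003, 207, 2500]); translate([2316, 366, 1010]) cube([1152, 207, 1263]); }


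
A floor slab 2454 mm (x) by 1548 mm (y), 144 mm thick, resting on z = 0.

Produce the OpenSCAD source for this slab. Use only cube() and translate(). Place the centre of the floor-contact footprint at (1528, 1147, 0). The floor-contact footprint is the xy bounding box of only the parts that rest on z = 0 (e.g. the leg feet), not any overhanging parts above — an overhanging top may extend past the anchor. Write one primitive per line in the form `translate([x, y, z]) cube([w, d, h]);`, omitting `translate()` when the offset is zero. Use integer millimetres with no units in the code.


translate([301, 373, 0]) cube([2454, 1548, 144]);


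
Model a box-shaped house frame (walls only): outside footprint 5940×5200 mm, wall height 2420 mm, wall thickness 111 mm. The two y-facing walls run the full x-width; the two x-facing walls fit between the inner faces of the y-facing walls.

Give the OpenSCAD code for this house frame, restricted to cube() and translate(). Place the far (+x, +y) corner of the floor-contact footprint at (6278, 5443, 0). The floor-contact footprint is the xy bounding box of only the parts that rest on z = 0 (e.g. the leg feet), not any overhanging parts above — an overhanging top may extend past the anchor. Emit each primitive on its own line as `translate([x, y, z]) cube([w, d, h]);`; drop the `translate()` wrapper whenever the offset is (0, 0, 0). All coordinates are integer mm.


translate([338, 243, 0]) cube([5940, 111, 2420]);
translate([338, 5332, 0]) cube([5940, 111, 2420]);
translate([338, 354, 0]) cube([111, 4978, 2420]);
translate([6167, 354, 0]) cube([111, 4978, 2420]);


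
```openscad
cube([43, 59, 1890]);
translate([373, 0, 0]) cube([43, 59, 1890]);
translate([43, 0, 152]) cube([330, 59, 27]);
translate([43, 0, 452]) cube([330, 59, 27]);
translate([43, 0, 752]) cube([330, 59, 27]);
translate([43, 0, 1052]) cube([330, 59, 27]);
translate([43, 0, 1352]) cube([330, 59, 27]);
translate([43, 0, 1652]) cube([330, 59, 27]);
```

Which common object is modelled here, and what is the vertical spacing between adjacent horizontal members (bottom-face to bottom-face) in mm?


A ladder. The rung spacing is 300 mm.

Two tall 43×59 posts with 6 short bars between them — a ladder. Adjacent rungs sit at z = 152 and z = 452, so the spacing is 452 − 152 = 300 mm.


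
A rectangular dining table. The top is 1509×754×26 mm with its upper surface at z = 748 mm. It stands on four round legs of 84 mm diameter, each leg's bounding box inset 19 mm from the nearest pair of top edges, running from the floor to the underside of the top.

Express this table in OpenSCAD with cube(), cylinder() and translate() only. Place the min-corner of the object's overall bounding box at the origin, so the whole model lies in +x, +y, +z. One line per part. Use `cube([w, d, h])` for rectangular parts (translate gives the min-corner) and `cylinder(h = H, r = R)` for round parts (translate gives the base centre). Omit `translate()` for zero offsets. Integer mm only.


translate([0, 0, 722]) cube([1509, 754, 26]);
translate([61, 61, 0]) cylinder(h = 722, r = 42);
translate([1448, 61, 0]) cylinder(h = 722, r = 42);
translate([61, 693, 0]) cylinder(h = 722, r = 42);
translate([1448, 693, 0]) cylinder(h = 722, r = 42);


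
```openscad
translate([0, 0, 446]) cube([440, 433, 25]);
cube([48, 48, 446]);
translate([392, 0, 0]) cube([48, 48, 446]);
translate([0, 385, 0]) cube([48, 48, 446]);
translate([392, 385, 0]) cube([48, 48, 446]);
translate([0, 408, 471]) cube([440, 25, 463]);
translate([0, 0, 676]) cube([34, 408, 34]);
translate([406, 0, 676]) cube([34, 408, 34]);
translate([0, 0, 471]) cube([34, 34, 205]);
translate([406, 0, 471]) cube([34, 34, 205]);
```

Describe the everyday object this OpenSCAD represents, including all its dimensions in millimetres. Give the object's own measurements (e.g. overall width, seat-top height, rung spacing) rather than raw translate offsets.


A chair. The seat is a 440×433×25 mm slab with its top at z = 471 mm, on four 48×48 mm corner legs (flush with the seat edges, standing on z = 0). A flat backrest 25 mm thick, 463 mm tall, spans the full seat width and rises from the seat top along its +y edge, rear face flush with the rear of the seat. Two armrests of 34×34 mm section run along each side from the seat's front edge to the front of the backrest, top faces 239 mm above the seat top and outer faces flush with the seat's x-edges; a 34×34 mm post under the front of each armrest stands on the seat at the front corner.


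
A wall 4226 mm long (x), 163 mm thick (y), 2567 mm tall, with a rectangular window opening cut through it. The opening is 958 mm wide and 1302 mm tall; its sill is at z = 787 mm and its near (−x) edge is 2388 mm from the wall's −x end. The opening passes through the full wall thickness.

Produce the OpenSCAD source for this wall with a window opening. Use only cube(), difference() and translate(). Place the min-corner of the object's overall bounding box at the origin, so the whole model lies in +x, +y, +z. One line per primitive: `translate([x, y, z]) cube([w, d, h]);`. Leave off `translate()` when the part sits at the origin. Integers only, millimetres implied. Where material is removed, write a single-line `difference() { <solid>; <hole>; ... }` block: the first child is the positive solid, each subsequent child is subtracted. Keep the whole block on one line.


difference() { cube([4226, 163, 2567]); translate([2388, 0, 787]) cube([958, 163, 1302]); }


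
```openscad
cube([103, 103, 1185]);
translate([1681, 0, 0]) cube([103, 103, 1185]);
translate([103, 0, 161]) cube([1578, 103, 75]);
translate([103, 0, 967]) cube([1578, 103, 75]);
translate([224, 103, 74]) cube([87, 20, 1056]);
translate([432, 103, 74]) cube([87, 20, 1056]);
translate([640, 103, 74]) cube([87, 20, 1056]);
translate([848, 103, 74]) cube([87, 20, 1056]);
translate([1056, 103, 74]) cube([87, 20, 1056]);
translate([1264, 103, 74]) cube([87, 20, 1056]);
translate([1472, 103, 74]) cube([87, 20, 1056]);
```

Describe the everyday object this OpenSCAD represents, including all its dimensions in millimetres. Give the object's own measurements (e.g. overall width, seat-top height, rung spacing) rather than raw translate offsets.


A fence section. Two 103×103 mm posts, 1185 mm tall, stand on the floor with a clear span of 1578 mm between their inner faces. Two horizontal rails of 103×75 mm section span the gap between the posts with their undersides at z = 161 mm and z = 967 mm, flush with the posts' −y face. 7 pickets, each 87 mm wide, 20 mm thick and 1056 mm tall, are fixed to the +y face of the rails with their bottoms at z = 74 mm, spaced across the span with a 121 mm gap after the −x post and between neighbouring pickets, with 122 mm left before the +x post.


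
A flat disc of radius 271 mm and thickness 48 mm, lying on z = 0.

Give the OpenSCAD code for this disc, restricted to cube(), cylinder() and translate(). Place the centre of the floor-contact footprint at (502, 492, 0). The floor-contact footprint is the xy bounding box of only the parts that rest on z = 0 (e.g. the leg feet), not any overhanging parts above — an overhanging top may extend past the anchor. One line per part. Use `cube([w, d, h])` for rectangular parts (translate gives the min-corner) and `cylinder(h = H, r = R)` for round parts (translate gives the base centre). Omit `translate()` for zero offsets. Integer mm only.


translate([502, 492, 0]) cylinder(h = 48, r = 271);


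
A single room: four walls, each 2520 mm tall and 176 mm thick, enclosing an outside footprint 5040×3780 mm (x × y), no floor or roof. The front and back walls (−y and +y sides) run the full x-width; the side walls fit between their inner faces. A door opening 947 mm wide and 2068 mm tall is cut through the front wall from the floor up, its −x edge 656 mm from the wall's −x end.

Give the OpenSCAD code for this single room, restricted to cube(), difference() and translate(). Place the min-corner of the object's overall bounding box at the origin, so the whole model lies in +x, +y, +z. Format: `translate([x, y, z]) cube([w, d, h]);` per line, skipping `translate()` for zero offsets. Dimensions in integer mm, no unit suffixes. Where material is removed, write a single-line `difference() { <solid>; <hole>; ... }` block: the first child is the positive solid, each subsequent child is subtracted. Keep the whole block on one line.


difference() { cube([5040, 176, 2520]); translate([656, 0, 0]) cube([947, 176, 2068]); }
translate([0, 3604, 0]) cube([5040, 176, 2520]);
translate([0, 176, 0]) cube([176, 3428, 2520]);
translate([4864, 176, 0]) cube([176, 3428, 2520]);


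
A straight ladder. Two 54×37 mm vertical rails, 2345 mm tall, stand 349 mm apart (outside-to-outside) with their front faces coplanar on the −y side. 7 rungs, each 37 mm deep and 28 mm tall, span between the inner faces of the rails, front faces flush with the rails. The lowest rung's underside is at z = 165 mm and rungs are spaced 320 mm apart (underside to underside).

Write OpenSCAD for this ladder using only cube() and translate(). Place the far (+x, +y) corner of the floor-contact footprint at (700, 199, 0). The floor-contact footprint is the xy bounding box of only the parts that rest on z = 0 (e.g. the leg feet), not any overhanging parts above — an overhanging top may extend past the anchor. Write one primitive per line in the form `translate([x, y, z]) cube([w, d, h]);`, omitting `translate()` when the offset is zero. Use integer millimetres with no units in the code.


translate([351, 162, 0]) cube([54, 37, 2345]);
translate([646, 162, 0]) cube([54, 37, 2345]);
translate([405, 162, 165]) cube([241, 37, 28]);
translate([405, 162, 485]) cube([241, 37, 28]);
translate([405, 162, 805]) cube([241, 37, 28]);
translate([405, 162, 1125]) cube([241, 37, 28]);
translate([405, 162, 1445]) cube([241, 37, 28]);
translate([405, 162, 1765]) cube([241, 37, 28]);
translate([405, 162, 2085]) cube([241, 37, 28]);


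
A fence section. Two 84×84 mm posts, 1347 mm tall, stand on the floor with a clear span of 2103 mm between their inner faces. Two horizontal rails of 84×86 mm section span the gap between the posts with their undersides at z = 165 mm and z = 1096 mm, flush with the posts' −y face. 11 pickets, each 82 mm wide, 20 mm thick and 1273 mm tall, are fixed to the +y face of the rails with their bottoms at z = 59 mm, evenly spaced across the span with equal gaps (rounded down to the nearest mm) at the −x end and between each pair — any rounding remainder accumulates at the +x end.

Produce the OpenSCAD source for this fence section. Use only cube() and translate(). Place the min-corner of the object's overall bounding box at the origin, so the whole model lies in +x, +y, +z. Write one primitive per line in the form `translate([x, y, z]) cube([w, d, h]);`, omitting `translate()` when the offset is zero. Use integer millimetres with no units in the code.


cube([84, 84, 1347]);
translate([2187, 0, 0]) cube([84, 84, 1347]);
translate([84, 0, 165]) cube([2103, 84, 86]);
translate([84, 0, 1096]) cube([2103, 84, 86]);
translate([184, 84, 59]) cube([82, 20, 1273]);
translate([366, 84, 59]) cube([82, 20, 1273]);
translate([548, 84, 59]) cube([82, 20, 1273]);
translate([730, 84, 59]) cube([82, 20, 1273]);
translate([912, 84, 59]) cube([82, 20, 1273]);
translate([1094, 84, 59]) cube([82, 20, 1273]);
translate([1276, 84, 59]) cube([82, 20, 1273]);
translate([1458, 84, 59]) cube([82, 20, 1273]);
translate([1640, 84, 59]) cube([82, 20, 1273]);
translate([1822, 84, 59]) cube([82, 20, 1273]);
translate([2004, 84, 59]) cube([82, 20, 1273]);


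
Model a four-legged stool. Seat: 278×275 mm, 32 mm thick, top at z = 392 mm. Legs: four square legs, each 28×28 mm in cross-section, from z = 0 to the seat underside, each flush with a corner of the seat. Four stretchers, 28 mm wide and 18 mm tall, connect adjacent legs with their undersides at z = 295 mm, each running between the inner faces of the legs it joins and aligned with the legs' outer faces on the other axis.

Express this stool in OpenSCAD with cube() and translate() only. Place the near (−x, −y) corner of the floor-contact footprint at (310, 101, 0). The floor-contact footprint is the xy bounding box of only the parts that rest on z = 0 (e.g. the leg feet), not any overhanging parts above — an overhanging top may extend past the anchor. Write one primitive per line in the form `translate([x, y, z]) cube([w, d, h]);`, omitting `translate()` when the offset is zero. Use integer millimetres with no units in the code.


translate([310, 101, 360]) cube([278, 275, 32]);
translate([310, 101, 0]) cube([28, 28, 360]);
translate([560, 101, 0]) cube([28, 28, 360]);
translate([310, 348, 0]) cube([28, 28, 360]);
translate([560, 348, 0]) cube([28, 28, 360]);
translate([338, 101, 295]) cube([222, 28, 18]);
translate([338, 348, 295]) cube([222, 28, 18]);
translate([310, 129, 295]) cube([28, 219, 18]);
translate([560, 129, 295]) cube([28, 219, 18]);


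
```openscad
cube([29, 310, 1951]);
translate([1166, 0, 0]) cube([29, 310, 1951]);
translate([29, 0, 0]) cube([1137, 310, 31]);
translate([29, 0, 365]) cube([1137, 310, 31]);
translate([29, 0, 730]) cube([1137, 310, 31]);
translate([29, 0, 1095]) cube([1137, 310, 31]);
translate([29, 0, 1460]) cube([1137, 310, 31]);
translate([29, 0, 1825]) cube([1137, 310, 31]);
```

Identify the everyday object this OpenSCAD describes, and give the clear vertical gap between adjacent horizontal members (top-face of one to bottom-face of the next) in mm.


A bookshelf. The clear shelf gap is 334 mm.

Two tall side panels with 6 horizontal boards between them — a bookshelf. The first two shelf undersides are at z = 0 and z = 365; with shelf thickness 31, the clear gap is 365 − 0 − 31 = 334 mm.


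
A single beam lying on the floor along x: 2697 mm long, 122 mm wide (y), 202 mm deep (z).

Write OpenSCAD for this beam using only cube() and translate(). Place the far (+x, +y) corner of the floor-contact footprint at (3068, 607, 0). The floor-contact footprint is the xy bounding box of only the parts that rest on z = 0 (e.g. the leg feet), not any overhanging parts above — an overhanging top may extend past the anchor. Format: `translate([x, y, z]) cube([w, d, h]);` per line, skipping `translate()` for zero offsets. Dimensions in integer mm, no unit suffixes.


translate([371, 485, 0]) cube([2697, 122, 202]);


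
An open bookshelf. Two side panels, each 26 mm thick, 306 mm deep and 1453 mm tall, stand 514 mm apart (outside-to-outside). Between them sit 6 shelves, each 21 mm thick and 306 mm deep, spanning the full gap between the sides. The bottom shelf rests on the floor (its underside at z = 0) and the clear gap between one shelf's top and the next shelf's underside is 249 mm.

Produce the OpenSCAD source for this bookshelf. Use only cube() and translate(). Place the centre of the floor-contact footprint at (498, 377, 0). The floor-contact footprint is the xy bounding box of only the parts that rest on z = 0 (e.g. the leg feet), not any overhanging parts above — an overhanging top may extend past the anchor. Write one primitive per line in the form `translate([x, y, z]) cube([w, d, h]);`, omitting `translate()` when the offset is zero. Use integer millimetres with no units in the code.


translate([241, 224, 0]) cube([26, 306, 1453]);
translate([729, 224, 0]) cube([26, 306, 1453]);
translate([267, 224, 0]) cube([462, 306, 21]);
translate([267, 224, 270]) cube([462, 306, 21]);
translate([267, 224, 540]) cube([462, 306, 21]);
translate([267, 224, 810]) cube([462, 306, 21]);
translate([267, 224, 1080]) cube([462, 306, 21]);
translate([267, 224, 1350]) cube([462, 306, 21]);


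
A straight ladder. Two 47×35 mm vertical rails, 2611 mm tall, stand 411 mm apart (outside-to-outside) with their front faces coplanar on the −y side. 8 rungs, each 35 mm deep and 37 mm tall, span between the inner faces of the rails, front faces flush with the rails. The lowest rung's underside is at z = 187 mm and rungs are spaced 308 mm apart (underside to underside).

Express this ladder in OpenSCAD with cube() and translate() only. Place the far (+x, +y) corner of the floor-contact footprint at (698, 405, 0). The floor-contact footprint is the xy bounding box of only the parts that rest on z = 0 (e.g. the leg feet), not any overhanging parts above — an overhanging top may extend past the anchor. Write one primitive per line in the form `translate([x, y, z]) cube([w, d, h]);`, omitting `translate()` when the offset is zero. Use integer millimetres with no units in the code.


// rung span = 411 - 2*47 = 317
// rung[k] z = 187 + k*308
translate([287, 370, 0]) cube([47, 35, 2611]);
translate([651, 370, 0]) cube([47, 35, 2611]);
translate([334, 370, 187]) cube([317, 35, 37]);
translate([334, 370, 495]) cube([317, 35, 37]);
translate([334, 370, 803]) cube([317, 35, 37]);
translate([334, 370, 1111]) cube([317, 35, 37]);
translate([334, 370, 1419]) cube([317, 35, 37]);
translate([334, 370, 1727]) cube([317, 35, 37]);
translate([334, 370, 2035]) cube([317, 35, 37]);
translate([334, 370, 2343]) cube([317, 35, 37]);


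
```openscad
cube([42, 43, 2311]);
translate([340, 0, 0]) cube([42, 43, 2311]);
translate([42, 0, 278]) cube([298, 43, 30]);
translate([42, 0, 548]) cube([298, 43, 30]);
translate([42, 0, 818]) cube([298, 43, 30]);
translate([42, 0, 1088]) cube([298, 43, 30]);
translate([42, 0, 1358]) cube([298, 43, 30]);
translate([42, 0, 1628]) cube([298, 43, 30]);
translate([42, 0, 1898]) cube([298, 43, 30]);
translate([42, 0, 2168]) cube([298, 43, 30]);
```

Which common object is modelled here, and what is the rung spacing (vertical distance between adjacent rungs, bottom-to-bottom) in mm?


A ladder. The rung spacing is 270 mm.

Two tall 42×43 posts with 8 short bars between them — a ladder. Adjacent rungs sit at z = 278 and z = 548, so the spacing is 548 − 278 = 270 mm.


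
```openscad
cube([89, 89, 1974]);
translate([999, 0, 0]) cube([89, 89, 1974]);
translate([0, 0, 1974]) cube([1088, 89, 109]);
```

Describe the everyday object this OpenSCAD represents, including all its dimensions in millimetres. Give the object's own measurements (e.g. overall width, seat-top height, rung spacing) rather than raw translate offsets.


A door frame. The clear opening is 910 mm wide and 1974 mm high. Two 89 mm wide jambs, 89 mm deep, stand either side of the opening from the floor to the top of the opening. A 109 mm thick head sits across the top of both jambs, spanning the full outside width of the frame.


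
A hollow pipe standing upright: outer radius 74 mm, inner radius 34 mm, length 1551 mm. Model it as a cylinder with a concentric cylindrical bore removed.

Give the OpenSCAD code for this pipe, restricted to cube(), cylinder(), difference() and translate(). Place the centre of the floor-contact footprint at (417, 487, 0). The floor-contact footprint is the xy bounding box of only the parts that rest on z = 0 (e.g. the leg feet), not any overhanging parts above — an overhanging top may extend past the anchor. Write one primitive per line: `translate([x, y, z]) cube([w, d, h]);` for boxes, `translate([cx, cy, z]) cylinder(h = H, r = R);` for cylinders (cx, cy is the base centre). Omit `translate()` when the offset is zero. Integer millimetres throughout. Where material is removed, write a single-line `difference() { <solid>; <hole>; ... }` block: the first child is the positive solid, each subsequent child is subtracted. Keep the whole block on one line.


difference() { translate([417, 487, 0]) cylinder(h = 1551, r = 74); translate([417, 487, 0]) cylinder(h = 1551, r = 34); }


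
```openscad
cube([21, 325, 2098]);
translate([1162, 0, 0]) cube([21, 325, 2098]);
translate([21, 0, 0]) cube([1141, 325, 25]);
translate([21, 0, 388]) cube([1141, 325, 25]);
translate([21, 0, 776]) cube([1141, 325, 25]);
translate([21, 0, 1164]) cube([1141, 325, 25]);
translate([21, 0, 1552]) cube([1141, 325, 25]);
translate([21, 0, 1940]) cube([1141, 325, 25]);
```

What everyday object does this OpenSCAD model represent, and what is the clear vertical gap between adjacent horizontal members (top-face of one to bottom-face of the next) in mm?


A bookshelf. The clear shelf gap is 363 mm.

Two tall side panels with 6 horizontal boards between them — a bookshelf. The first two shelf undersides are at z = 0 and z = 388; with shelf thickness 25, the clear gap is 388 − 0 − 25 = 363 mm.


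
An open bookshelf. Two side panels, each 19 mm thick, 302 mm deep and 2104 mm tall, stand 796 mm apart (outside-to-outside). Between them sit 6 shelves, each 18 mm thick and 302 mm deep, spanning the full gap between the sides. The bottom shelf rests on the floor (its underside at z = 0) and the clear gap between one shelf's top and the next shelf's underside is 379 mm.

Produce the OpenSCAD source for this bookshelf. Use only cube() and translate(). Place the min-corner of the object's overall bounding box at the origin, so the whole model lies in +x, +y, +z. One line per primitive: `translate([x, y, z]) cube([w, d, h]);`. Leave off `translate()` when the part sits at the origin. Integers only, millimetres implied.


cube([19, 302, 2104]);
translate([777, 0, 0]) cube([19, 302, 2104]);
translate([19, 0, 0]) cube([758, 302, 18]);
translate([19, 0, 397]) cube([758, 302, 18]);
translate([19, 0, 794]) cube([758, 302, 18]);
translate([19, 0, 1191]) cube([758, 302, 18]);
translate([19, 0, 1588]) cube([758, 302, 18]);
translate([19, 0, 1985]) cube([758, 302, 18]);


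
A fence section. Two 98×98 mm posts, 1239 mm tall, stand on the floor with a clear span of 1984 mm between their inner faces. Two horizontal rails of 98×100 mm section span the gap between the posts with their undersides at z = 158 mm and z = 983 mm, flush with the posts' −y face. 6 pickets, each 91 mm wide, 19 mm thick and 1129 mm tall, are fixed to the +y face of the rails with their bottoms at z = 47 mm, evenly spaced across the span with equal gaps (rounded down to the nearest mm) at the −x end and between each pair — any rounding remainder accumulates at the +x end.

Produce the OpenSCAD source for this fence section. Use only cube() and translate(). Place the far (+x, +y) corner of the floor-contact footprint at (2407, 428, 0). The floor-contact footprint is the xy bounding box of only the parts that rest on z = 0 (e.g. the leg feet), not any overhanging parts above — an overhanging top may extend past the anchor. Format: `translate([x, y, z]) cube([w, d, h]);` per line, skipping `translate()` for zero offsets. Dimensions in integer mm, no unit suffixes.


translate([227, 330, 0]) cube([98, 98, 1239]);
translate([2309, 330, 0]) cube([98, 98, 1239]);
translate([325, 330, 158]) cube([1984, 98, 100]);
translate([325, 330, 983]) cube([1984, 98, 100]);
translate([530, 428, 47]) cube([91, 19, 1129]);
translate([826, 428, 47]) cube([91, 19, 1129]);
translate([1122, 428, 47]) cube([91, 19, 1129]);
translate([1418, 428, 47]) cube([91, 19, 1129]);
translate([1714, 428, 47]) cube([91, 19, 1129]);
translate([2010, 428, 47]) cube([91, 19, 1129]);


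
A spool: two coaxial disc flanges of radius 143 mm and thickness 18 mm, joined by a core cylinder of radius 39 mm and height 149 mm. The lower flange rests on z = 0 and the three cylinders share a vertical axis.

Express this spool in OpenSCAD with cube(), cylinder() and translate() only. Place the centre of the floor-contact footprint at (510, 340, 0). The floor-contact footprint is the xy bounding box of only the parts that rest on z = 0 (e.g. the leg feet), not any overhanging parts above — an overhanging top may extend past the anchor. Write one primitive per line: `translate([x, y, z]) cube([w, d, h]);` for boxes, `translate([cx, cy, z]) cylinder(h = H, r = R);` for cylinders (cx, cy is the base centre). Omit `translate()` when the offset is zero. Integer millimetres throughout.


translate([510, 340, 0]) cylinder(h = 18, r = 143);
translate([510, 340, 18]) cylinder(h = 149, r = 39);
translate([510, 340, 167]) cylinder(h = 18, r = 143);


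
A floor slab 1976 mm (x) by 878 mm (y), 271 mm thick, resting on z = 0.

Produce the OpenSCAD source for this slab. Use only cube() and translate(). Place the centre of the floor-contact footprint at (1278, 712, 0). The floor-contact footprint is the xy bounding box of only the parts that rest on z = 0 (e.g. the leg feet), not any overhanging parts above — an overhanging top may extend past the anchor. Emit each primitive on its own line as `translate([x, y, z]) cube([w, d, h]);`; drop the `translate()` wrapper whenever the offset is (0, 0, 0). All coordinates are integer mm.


translate([290, 273, 0]) cube([1976, 878, 271]);


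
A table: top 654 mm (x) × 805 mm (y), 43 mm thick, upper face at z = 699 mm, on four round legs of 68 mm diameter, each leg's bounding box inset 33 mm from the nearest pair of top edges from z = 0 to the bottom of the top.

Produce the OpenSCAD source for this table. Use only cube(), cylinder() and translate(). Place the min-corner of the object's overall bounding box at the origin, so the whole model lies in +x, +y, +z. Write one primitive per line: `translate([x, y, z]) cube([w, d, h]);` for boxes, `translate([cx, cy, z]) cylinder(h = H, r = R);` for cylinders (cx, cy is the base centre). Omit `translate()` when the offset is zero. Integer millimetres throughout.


translate([0, 0, 656]) cube([654, 805, 43]);
translate([67, 67, 0]) cylinder(h = 656, r = 34);
translate([587, 67, 0]) cylinder(h = 656, r = 34);
translate([67, 738, 0]) cylinder(h = 656, r = 34);
translate([587, 738, 0]) cylinder(h = 656, r = 34);


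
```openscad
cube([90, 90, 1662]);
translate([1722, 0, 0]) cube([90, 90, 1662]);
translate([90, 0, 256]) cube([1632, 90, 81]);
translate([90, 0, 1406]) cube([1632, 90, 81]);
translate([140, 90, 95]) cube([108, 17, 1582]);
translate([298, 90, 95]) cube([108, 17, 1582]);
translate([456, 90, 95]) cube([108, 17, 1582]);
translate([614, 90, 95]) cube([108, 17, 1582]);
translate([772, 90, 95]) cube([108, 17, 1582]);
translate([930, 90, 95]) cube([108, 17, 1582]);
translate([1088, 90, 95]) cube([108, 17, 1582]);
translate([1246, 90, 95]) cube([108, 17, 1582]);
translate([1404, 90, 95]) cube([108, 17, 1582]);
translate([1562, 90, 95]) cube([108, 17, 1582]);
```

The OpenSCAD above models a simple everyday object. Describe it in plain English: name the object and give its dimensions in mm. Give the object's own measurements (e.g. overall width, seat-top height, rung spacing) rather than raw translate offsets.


A fence section. Two 90×90 mm posts, 1662 mm tall, stand on the floor with a clear span of 1632 mm between their inner faces. Two horizontal rails of 90×81 mm section span the gap between the posts with their undersides at z = 256 mm and z = 1406 mm, flush with the posts' −y face. 10 pickets, each 108 mm wide, 17 mm thick and 1582 mm tall, are fixed to the +y face of the rails with their bottoms at z = 95 mm, spaced across the span with a 50 mm gap after the −x post and between neighbouring pickets, with 52 mm left before the +x post.


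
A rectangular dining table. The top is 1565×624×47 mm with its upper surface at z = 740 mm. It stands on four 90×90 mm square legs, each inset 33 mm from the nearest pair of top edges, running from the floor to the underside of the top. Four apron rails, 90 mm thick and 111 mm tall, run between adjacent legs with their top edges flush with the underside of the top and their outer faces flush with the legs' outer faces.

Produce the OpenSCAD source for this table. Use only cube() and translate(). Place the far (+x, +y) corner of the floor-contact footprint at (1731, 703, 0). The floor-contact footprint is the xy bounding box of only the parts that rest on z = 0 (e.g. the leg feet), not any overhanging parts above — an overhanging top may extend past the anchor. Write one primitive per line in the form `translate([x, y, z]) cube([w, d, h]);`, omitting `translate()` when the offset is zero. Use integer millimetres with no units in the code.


// leg_h = 740 - 47 = 693
// apron z = 693 - 111 = 582
translate([199, 112, 693]) cube([1565, 624, 47]);
translate([232, 145, 0]) cube([90, 90, 693]);
translate([1641, 145, 0]) cube([90, 90, 693]);
translate([232, 613, 0]) cube([90, 90, 693]);
translate([1641, 613, 0]) cube([90, 90, 693]);
translate([322, 145, 582]) cube([1319, 90, 111]);
translate([322, 613, 582]) cube([1319, 90, 111]);
translate([232, 235, 582]) cube([90, 378, 111]);
translate([1641, 235, 582]) cube([90, 378, 111]);


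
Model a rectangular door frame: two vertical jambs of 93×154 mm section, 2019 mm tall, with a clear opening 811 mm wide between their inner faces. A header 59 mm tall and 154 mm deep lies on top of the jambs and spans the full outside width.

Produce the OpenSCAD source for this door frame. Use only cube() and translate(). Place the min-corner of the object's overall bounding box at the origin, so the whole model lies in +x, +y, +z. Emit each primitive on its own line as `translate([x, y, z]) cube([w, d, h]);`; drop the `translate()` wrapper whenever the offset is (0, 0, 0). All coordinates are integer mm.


cube([93, 154, 2019]);
translate([904, 0, 0]) cube([93, 154, 2019]);
translate([0, 0, 2019]) cube([997, 154, 59]);
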